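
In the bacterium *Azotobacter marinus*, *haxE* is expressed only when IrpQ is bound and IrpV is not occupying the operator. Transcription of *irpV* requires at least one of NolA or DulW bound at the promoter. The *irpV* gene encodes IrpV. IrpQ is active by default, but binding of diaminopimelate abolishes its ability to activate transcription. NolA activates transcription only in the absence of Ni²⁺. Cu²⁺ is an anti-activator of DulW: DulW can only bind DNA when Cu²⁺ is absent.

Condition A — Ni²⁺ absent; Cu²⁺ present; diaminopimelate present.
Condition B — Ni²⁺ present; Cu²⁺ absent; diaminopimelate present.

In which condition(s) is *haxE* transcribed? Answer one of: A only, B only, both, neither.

neither

Condition A:
Ni²⁺ is absent, so NolA is active.
Cu²⁺ is present, so DulW is inactive.
Activator NolA is present, so *irpV* is transcribed.
So IrpV is produced and active.
Diaminopimelate is present, so IrpQ is inactive.
With repressor IrpV bound, *haxE* is not transcribed.
→ *haxE* is OFF in A.
Condition B:
Ni²⁺ is present, so NolA is inactive.
Cu²⁺ is absent, so DulW is active.
Activator DulW is present, so *irpV* is transcribed.
So IrpV is produced and active.
Diaminopimelate is present, so IrpQ is inactive.
With repressor IrpV bound, *haxE* is not transcribed.
→ *haxE* is OFF in B.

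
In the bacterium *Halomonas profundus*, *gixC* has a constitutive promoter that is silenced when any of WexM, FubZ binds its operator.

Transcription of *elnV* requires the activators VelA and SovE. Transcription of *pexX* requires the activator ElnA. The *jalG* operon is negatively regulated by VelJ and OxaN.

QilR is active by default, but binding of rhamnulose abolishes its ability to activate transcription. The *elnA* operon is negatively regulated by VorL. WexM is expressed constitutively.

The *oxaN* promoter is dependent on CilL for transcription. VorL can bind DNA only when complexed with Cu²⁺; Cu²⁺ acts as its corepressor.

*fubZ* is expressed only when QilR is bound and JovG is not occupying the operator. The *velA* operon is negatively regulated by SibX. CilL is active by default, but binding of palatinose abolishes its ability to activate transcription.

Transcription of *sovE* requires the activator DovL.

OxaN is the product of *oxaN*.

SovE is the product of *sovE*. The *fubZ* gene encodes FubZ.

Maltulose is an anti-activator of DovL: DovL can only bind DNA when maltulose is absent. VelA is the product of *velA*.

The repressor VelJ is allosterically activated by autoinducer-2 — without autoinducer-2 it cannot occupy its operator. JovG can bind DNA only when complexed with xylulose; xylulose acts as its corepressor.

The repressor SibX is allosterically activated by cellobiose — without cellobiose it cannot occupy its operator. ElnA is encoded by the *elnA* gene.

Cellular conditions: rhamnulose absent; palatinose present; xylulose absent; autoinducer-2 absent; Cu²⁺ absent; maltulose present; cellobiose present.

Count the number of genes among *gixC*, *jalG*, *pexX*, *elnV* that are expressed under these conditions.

2

WexM is produced constitutively and is active.
Rhamnulose is absent, so QilR is active.
Xylulose is absent, so JovG is inactive.
No repressor is bound and QilR is active, so *fubZ* is transcribed.
So FubZ is produced and active.
With repressor WexM bound, *gixC* is not transcribed.
→ *gixC* is OFF.
Autoinducer-2 is absent, so VelJ is inactive.
Palatinose is present, so CilL is inactive.
Required activator CilL is absent, so *oxaN* is not transcribed.
So OxaN is not produced.
With no repressor bound, *jalG* is transcribed.
→ *jalG* is ON.
Cu²⁺ is absent, so VorL is inactive.
With no repressor bound, *elnA* is transcribed.
So ElnA is produced and active.
No repressor is bound and ElnA is active, so *pexX* is transcribed.
→ *pexX* is ON.
Cellobiose is present, so SibX is active.
With repressor SibX bound, *velA* is not transcribed.
So VelA is not produced.
Maltulose is present, so DovL is inactive.
Required activator DovL is absent, so *sovE* is not transcribed.
So SovE is not produced.
Required activator VelA is absent, so *elnV* is not transcribed.
→ *elnV* is OFF.
2 of the 4 genes are transcribed.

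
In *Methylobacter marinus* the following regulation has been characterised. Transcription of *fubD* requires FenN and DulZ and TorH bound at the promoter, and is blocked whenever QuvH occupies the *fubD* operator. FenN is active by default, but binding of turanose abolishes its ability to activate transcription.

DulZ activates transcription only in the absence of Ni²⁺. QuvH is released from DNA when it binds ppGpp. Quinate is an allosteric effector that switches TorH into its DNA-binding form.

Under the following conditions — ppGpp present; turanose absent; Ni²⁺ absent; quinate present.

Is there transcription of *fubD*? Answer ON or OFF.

ON

Turanose is absent, so FenN is active.
Ni²⁺ is absent, so DulZ is active.
Quinate is present, so TorH is active.
ppGpp is present, so QuvH is inactive.
No repressor is bound and FenN and DulZ and TorH are active, so *fubD* is transcribed.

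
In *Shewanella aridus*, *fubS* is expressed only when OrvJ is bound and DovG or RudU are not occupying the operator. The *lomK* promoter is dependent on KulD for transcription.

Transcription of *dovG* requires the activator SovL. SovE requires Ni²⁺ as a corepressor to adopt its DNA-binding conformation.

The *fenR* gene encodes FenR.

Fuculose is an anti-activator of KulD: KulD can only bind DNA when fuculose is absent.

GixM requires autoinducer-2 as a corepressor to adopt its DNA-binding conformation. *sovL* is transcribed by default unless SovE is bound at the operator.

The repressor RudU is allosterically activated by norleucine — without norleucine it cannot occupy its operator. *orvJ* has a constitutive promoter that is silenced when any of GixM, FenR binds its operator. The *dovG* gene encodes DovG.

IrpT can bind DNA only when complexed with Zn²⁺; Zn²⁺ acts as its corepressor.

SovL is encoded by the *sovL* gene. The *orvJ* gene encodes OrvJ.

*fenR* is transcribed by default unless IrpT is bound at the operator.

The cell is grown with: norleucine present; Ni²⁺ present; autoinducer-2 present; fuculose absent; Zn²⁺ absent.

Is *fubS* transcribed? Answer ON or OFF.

OFF

Ni²⁺ is present, so SovE is active.
With repressor SovE bound, *sovL* is not transcribed.
So SovL is not produced.
Required activator SovL is absent, so *dovG* is not transcribed.
So DovG is not produced.
Norleucine is present, so RudU is active.
Autoinducer-2 is present, so GixM is active.
Zn²⁺ is absent, so IrpT is inactive.
With no repressor bound, *fenR* is transcribed.
So FenR is produced and active.
With repressor GixM bound, *orvJ* is not transcribed.
So OrvJ is not produced.
With repressor RudU bound, *fubS* is not transcribed.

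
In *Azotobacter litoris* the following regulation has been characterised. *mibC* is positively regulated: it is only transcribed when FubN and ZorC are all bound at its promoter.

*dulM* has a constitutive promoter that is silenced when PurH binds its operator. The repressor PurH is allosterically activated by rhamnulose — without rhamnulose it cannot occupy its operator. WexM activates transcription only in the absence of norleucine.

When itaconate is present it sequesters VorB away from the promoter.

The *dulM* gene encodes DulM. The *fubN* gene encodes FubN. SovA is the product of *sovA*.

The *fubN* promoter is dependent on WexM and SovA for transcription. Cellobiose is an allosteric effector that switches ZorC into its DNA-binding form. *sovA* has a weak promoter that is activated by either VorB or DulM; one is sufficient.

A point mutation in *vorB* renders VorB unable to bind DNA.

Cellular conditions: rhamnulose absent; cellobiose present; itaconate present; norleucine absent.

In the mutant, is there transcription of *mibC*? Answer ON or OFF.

Norleucine is absent, so WexM is active.
VorB is non-functional in this strain, so it has no effect.
Rhamnulose is absent, so PurH is inactive.
With no repressor bound, *dulM* is transcribed.
So DulM is produced and active.
Activator DulM is present, so *sovA* is transcribed.
So SovA is produced and active.
No repressor is bound and WexM and SovA are active, so *fubN* is transcribed.
So FubN is produced and active.
Cellobiose is present, so ZorC is active.
No repressor is bound and FubN and ZorC are active, so *mibC* is transcribed.

ON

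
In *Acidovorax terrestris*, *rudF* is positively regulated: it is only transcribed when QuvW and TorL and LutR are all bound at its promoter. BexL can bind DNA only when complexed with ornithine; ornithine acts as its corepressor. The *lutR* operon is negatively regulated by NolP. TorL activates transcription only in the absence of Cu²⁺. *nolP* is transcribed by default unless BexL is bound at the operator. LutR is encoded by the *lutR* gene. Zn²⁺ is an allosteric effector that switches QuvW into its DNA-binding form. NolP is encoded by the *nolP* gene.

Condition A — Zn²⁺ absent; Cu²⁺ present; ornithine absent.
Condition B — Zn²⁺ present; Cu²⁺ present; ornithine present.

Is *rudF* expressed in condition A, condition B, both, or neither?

Condition A:
Zn²⁺ is absent, so QuvW is inactive.
Cu²⁺ is present, so TorL is inactive.
Ornithine is absent, so BexL is inactive.
With no repressor bound, *nolP* is transcribed.
So NolP is produced and active.
With repressor NolP bound, *lutR* is not transcribed.
So LutR is not produced.
Required activator QuvW is absent, so *rudF* is not transcribed.
→ *rudF* is OFF in A.
Condition B:
Zn²⁺ is present, so QuvW is active.
Cu²⁺ is present, so TorL is inactive.
Ornithine is present, so BexL is active.
With repressor BexL bound, *nolP* is not transcribed.
So NolP is not produced.
With no repressor bound, *lutR* is transcribed.
So LutR is produced and active.
Required activator TorL is absent, so *rudF* is not transcribed.
→ *rudF* is OFF in B.

neither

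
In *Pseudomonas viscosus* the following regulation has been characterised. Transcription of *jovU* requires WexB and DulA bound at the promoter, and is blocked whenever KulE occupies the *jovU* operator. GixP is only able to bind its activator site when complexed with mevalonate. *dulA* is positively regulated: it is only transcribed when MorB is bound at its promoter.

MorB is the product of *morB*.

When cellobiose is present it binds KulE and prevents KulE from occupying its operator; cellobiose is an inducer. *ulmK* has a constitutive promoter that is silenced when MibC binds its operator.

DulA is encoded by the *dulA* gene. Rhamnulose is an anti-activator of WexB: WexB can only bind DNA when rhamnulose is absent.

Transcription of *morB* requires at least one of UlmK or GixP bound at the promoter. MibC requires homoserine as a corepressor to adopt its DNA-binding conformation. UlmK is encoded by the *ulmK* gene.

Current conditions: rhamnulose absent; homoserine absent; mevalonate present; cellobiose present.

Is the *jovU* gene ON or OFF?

ON

Rhamnulose is absent, so WexB is active.
Cellobiose is present, so KulE is inactive.
Homoserine is absent, so MibC is inactive.
With no repressor bound, *ulmK* is transcribed.
So UlmK is produced and active.
Mevalonate is present, so GixP is active.
Activator UlmK is present, so *morB* is transcribed.
So MorB is produced and active.
No repressor is bound and MorB is active, so *dulA* is transcribed.
So DulA is produced and active.
No repressor is bound and WexB and DulA are active, so *jovU* is transcribed.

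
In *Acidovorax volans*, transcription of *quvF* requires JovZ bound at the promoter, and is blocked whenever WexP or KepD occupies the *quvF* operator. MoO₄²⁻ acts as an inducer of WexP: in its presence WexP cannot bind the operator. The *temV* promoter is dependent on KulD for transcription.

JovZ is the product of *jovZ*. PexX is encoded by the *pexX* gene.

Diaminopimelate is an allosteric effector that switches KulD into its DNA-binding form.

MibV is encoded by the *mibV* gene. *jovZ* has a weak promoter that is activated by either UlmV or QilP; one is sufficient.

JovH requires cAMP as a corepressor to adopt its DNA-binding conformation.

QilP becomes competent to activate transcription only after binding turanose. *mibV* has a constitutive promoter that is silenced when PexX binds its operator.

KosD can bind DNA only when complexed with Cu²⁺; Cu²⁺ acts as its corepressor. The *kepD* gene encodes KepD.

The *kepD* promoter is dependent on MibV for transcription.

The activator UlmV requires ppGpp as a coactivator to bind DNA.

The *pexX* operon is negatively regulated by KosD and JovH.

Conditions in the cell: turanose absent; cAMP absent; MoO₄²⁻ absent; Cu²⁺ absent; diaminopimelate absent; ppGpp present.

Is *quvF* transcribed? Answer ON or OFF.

OFF

MoO₄²⁻ is absent, so WexP is active.
Cu²⁺ is absent, so KosD is inactive.
cAMP is absent, so JovH is inactive.
With no repressor bound, *pexX* is transcribed.
So PexX is produced and active.
With repressor PexX bound, *mibV* is not transcribed.
So MibV is not produced.
Required activator MibV is absent, so *kepD* is not transcribed.
So KepD is not produced.
ppGpp is present, so UlmV is active.
Turanose is absent, so QilP is inactive.
Activator UlmV is present, so *jovZ* is transcribed.
So JovZ is produced and active.
With repressor WexP bound, *quvF* is not transcribed.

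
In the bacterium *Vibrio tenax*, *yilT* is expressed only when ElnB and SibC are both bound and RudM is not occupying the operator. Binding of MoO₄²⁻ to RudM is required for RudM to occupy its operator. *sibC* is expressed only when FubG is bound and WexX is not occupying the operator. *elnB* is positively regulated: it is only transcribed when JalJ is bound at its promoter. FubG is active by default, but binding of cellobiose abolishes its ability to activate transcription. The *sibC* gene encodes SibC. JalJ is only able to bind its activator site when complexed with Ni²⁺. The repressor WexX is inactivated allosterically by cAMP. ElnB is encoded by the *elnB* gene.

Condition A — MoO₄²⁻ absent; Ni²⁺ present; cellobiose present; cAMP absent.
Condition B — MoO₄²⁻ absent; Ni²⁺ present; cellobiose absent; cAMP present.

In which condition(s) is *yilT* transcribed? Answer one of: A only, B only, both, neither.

B only

Condition A:
MoO₄²⁻ is absent, so RudM is inactive.
Ni²⁺ is present, so JalJ is active.
No repressor is bound and JalJ is active, so *elnB* is transcribed.
So ElnB is produced and active.
Cellobiose is present, so FubG is inactive.
cAMP is absent, so WexX is active.
With repressor WexX bound, *sibC* is not transcribed.
So SibC is not produced.
Required activator SibC is absent, so *yilT* is not transcribed.
→ *yilT* is OFF in A.
Condition B:
MoO₄²⁻ is absent, so RudM is inactive.
Ni²⁺ is present, so JalJ is active.
No repressor is bound and JalJ is active, so *elnB* is transcribed.
So ElnB is produced and active.
Cellobiose is absent, so FubG is active.
cAMP is present, so WexX is inactive.
No repressor is bound and FubG is active, so *sibC* is transcribed.
So SibC is produced and active.
No repressor is bound and ElnB and SibC are active, so *yilT* is transcribed.
→ *yilT* is ON in B.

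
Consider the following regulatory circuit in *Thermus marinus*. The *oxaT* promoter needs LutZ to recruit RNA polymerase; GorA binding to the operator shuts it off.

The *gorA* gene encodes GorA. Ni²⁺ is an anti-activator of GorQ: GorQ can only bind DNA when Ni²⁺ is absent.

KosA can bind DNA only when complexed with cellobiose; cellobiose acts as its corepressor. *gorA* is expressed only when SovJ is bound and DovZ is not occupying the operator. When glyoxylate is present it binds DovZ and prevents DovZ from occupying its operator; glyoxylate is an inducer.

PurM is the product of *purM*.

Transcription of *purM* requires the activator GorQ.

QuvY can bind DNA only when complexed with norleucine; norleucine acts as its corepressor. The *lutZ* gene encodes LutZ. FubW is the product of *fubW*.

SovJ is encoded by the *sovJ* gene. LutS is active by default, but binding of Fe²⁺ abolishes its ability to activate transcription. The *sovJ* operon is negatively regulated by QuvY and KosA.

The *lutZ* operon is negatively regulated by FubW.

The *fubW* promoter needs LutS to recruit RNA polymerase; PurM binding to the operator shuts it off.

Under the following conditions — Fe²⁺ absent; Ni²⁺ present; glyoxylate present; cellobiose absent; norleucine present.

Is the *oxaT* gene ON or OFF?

Norleucine is present, so QuvY is active.
Cellobiose is absent, so KosA is inactive.
With repressor QuvY bound, *sovJ* is not transcribed.
So SovJ is not produced.
Glyoxylate is present, so DovZ is inactive.
Required activator SovJ is absent, so *gorA* is not transcribed.
So GorA is not produced.
Ni²⁺ is present, so GorQ is inactive.
Required activator GorQ is absent, so *purM* is not transcribed.
So PurM is not produced.
Fe²⁺ is absent, so LutS is active.
No repressor is bound and LutS is active, so *fubW* is transcribed.
So FubW is produced and active.
With repressor FubW bound, *lutZ* is not transcribed.
So LutZ is not produced.
Required activator LutZ is absent, so *oxaT* is not transcribed.

OFF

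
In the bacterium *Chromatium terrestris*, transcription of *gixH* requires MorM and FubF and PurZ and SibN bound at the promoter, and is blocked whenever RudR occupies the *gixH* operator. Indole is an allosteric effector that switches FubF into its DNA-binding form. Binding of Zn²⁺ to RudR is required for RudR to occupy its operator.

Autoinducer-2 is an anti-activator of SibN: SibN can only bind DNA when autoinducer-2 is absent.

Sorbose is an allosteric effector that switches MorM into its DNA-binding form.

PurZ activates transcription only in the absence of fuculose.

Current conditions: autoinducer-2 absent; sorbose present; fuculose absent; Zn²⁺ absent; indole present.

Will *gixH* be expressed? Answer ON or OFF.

ON

Sorbose is present, so MorM is active.
Zn²⁺ is absent, so RudR is inactive.
Indole is present, so FubF is active.
Fuculose is absent, so PurZ is active.
Autoinducer-2 is absent, so SibN is active.
No repressor is bound and MorM and FubF and PurZ and SibN are active, so *gixH* is transcribed.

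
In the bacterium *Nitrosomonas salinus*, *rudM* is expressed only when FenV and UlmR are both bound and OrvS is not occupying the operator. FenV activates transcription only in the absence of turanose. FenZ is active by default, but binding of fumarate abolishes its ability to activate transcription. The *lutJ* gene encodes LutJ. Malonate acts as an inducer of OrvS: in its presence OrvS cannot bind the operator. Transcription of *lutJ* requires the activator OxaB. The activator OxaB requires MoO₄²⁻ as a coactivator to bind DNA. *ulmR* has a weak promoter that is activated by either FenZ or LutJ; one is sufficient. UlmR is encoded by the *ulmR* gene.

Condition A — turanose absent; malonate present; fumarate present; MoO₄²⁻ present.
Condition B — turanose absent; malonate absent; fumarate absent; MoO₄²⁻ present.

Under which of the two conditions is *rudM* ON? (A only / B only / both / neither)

A only

Condition A:
Turanose is absent, so FenV is active.
Malonate is present, so OrvS is inactive.
Fumarate is present, so FenZ is inactive.
MoO₄²⁻ is present, so OxaB is active.
No repressor is bound and OxaB is active, so *lutJ* is transcribed.
So LutJ is produced and active.
Activator LutJ is present, so *ulmR* is transcribed.
So UlmR is produced and active.
No repressor is bound and FenV and UlmR are active, so *rudM* is transcribed.
→ *rudM* is ON in A.
Condition B:
Turanose is absent, so FenV is active.
Malonate is absent, so OrvS is active.
Fumarate is absent, so FenZ is active.
MoO₄²⁻ is present, so OxaB is active.
No repressor is bound and OxaB is active, so *lutJ* is transcribed.
So LutJ is produced and active.
Activator FenZ is present, so *ulmR* is transcribed.
So UlmR is produced and active.
With repressor OrvS bound, *rudM* is not transcribed.
→ *rudM* is OFF in B.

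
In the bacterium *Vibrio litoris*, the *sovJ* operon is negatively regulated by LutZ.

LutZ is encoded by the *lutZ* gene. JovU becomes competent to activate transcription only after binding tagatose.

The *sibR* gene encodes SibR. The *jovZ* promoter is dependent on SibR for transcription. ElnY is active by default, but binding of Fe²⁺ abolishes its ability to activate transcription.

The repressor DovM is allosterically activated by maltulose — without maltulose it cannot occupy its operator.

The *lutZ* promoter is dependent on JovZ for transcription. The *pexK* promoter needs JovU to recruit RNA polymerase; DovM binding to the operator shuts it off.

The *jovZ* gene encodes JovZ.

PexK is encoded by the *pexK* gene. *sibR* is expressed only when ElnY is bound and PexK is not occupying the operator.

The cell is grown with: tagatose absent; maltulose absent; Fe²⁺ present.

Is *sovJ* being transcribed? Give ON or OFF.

ON

Tagatose is absent, so JovU is inactive.
Maltulose is absent, so DovM is inactive.
Required activator JovU is absent, so *pexK* is not transcribed.
So PexK is not produced.
Fe²⁺ is present, so ElnY is inactive.
Required activator ElnY is absent, so *sibR* is not transcribed.
So SibR is not produced.
Required activator SibR is absent, so *jovZ* is not transcribed.
So JovZ is not produced.
Required activator JovZ is absent, so *lutZ* is not transcribed.
So LutZ is not produced.
With no repressor bound, *sovJ* is transcribed.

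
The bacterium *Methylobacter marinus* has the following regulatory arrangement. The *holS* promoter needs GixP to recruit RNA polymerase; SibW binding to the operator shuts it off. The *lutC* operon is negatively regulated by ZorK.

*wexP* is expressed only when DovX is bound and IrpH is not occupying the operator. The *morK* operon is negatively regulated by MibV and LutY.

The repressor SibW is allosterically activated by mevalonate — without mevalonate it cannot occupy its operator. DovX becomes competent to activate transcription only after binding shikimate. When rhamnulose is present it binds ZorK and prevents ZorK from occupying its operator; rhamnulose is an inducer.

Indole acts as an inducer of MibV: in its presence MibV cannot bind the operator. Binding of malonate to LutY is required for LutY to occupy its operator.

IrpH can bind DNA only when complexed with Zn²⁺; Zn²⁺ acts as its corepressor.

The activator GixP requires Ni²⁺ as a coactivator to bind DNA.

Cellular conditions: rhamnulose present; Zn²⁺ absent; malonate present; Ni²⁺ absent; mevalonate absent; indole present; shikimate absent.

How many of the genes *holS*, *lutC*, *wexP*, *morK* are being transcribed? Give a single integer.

Ni²⁺ is absent, so GixP is inactive.
Mevalonate is absent, so SibW is inactive.
Required activator GixP is absent, so *holS* is not transcribed.
→ *holS* is OFF.
Rhamnulose is present, so ZorK is inactive.
With no repressor bound, *lutC* is transcribed.
→ *lutC* is ON.
Zn²⁺ is absent, so IrpH is inactive.
Shikimate is absent, so DovX is inactive.
Required activator DovX is absent, so *wexP* is not transcribed.
→ *wexP* is OFF.
Indole is present, so MibV is inactive.
Malonate is present, so LutY is active.
With repressor LutY bound, *morK* is not transcribed.
→ *morK* is OFF.
1 of the 4 genes is transcribed.

1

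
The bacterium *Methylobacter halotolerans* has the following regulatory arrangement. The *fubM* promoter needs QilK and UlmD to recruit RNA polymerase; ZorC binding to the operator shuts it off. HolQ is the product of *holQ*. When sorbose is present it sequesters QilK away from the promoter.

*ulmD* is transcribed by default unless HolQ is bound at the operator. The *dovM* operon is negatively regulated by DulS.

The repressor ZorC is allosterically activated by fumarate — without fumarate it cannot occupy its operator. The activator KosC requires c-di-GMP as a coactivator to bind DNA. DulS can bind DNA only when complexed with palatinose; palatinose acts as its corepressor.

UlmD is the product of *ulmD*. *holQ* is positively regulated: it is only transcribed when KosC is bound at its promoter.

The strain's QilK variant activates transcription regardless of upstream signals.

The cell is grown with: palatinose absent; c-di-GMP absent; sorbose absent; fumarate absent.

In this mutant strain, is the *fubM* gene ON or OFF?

QilK is constitutively active in this strain.
Fumarate is absent, so ZorC is inactive.
c-di-GMP is absent, so KosC is inactive.
Required activator KosC is absent, so *holQ* is not transcribed.
So HolQ is not produced.
With no repressor bound, *ulmD* is transcribed.
So UlmD is produced and active.
No repressor is bound and QilK and UlmD are active, so *fubM* is transcribed.

ON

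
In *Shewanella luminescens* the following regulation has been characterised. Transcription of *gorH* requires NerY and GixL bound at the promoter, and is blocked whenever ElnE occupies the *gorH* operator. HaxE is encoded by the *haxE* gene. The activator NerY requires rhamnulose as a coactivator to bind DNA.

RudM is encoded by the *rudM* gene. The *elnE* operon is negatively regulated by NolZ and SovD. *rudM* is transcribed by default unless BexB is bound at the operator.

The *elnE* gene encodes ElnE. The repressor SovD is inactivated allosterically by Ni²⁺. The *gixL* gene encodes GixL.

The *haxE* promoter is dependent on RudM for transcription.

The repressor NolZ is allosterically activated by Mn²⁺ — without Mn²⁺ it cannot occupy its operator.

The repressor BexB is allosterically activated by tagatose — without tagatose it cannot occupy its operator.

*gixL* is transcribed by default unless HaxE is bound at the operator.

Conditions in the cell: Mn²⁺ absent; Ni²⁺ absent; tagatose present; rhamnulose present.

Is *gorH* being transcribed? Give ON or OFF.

ON

Mn²⁺ is absent, so NolZ is inactive.
Ni²⁺ is absent, so SovD is active.
With repressor SovD bound, *elnE* is not transcribed.
So ElnE is not produced.
Rhamnulose is present, so NerY is active.
Tagatose is present, so BexB is active.
With repressor BexB bound, *rudM* is not transcribed.
So RudM is not produced.
Required activator RudM is absent, so *haxE* is not transcribed.
So HaxE is not produced.
With no repressor bound, *gixL* is transcribed.
So GixL is produced and active.
No repressor is bound and NerY and GixL are active, so *gorH* is transcribed.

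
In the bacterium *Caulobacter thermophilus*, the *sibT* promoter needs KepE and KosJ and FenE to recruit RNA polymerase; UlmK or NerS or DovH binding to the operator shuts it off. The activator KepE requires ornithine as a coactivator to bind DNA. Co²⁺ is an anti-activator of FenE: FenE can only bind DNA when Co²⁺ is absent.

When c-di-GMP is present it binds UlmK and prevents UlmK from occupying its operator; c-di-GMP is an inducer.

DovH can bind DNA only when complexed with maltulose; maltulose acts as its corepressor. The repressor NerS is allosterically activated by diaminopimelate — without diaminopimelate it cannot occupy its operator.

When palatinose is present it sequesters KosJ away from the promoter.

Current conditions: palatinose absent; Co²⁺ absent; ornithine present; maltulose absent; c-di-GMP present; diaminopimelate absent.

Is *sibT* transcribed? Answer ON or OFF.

ON

Ornithine is present, so KepE is active.
Palatinose is absent, so KosJ is active.
Co²⁺ is absent, so FenE is active.
c-di-GMP is present, so UlmK is inactive.
Diaminopimelate is absent, so NerS is inactive.
Maltulose is absent, so DovH is inactive.
No repressor is bound and KepE and KosJ and FenE are active, so *sibT* is transcribed.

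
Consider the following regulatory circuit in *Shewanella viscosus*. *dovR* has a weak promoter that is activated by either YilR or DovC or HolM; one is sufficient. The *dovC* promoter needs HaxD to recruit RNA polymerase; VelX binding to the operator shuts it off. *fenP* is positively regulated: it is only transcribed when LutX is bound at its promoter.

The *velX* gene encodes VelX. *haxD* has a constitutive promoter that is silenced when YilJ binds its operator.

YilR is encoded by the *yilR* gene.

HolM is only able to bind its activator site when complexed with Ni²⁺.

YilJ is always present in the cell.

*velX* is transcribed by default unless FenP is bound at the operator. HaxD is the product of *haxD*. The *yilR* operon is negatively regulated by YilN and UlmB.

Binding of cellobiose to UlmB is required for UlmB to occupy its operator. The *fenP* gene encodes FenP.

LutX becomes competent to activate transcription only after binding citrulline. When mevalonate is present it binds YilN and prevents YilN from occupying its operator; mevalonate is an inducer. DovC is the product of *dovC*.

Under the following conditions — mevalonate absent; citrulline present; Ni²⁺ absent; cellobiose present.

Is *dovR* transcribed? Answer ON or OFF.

Mevalonate is absent, so YilN is active.
Cellobiose is present, so UlmB is active.
With repressor YilN bound, *yilR* is not transcribed.
So YilR is not produced.
YilJ is produced constitutively and is active.
With repressor YilJ bound, *haxD* is not transcribed.
So HaxD is not produced.
Citrulline is present, so LutX is active.
No repressor is bound and LutX is active, so *fenP* is transcribed.
So FenP is produced and active.
With repressor FenP bound, *velX* is not transcribed.
So VelX is not produced.
Required activator HaxD is absent, so *dovC* is not transcribed.
So DovC is not produced.
Ni²⁺ is absent, so HolM is inactive.
No activator is available at the *dovR* promoter, so *dovR* is not transcribed.

OFF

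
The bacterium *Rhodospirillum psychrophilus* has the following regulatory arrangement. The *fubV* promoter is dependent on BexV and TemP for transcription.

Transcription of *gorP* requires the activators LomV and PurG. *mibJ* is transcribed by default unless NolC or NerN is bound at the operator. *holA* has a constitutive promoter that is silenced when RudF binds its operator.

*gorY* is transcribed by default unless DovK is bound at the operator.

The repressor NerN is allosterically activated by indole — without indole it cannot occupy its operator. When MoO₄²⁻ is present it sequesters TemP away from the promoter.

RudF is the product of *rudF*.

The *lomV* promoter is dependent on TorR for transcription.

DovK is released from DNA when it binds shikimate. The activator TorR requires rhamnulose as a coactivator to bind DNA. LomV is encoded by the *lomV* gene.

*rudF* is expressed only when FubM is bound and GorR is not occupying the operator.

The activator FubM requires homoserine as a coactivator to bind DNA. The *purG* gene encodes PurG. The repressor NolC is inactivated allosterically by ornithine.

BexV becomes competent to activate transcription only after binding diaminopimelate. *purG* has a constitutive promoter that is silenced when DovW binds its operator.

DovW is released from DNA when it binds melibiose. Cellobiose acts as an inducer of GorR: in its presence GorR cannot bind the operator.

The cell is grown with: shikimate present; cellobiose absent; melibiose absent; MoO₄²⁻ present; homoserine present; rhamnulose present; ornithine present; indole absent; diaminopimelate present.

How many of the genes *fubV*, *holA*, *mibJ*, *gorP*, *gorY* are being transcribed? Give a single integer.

Diaminopimelate is present, so BexV is active.
MoO₄²⁻ is present, so TemP is inactive.
Required activator TemP is absent, so *fubV* is not transcribed.
→ *fubV* is OFF.
Homoserine is present, so FubM is active.
Cellobiose is absent, so GorR is active.
With repressor GorR bound, *rudF* is not transcribed.
So RudF is not produced.
With no repressor bound, *holA* is transcribed.
→ *holA* is ON.
Ornithine is present, so NolC is inactive.
Indole is absent, so NerN is inactive.
With no repressor bound, *mibJ* is transcribed.
→ *mibJ* is ON.
Rhamnulose is present, so TorR is active.
No repressor is bound and TorR is active, so *lomV* is transcribed.
So LomV is produced and active.
Melibiose is absent, so DovW is active.
With repressor DovW bound, *purG* is not transcribed.
So PurG is not produced.
Required activator PurG is absent, so *gorP* is not transcribed.
→ *gorP* is OFF.
Shikimate is present, so DovK is inactive.
With no repressor bound, *gorY* is transcribed.
→ *gorY* is ON.
3 of the 5 genes are transcribed.

3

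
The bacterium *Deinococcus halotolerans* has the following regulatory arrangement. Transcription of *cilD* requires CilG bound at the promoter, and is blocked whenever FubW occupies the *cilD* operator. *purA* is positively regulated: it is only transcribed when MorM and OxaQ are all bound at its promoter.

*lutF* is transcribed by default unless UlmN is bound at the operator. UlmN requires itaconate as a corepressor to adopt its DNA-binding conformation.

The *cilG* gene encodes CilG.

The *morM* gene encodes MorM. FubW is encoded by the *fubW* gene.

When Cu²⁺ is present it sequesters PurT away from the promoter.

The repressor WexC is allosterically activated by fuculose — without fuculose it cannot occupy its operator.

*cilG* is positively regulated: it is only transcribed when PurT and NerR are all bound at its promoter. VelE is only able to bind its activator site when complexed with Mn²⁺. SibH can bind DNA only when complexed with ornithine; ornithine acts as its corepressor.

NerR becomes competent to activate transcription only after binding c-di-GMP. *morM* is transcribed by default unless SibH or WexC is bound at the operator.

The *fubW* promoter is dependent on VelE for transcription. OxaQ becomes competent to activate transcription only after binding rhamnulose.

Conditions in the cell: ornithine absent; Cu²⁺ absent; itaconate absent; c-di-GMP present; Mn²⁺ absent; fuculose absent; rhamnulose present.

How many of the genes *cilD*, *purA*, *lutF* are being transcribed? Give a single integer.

3

Mn²⁺ is absent, so VelE is inactive.
Required activator VelE is absent, so *fubW* is not transcribed.
So FubW is not produced.
Cu²⁺ is absent, so PurT is active.
c-di-GMP is present, so NerR is active.
No repressor is bound and PurT and NerR are active, so *cilG* is transcribed.
So CilG is produced and active.
No repressor is bound and CilG is active, so *cilD* is transcribed.
→ *cilD* is ON.
Ornithine is absent, so SibH is inactive.
Fuculose is absent, so WexC is inactive.
With no repressor bound, *morM* is transcribed.
So MorM is produced and active.
Rhamnulose is present, so OxaQ is active.
No repressor is bound and MorM and OxaQ are active, so *purA* is transcribed.
→ *purA* is ON.
Itaconate is absent, so UlmN is inactive.
With no repressor bound, *lutF* is transcribed.
→ *lutF* is ON.
3 of the 3 genes are transcribed.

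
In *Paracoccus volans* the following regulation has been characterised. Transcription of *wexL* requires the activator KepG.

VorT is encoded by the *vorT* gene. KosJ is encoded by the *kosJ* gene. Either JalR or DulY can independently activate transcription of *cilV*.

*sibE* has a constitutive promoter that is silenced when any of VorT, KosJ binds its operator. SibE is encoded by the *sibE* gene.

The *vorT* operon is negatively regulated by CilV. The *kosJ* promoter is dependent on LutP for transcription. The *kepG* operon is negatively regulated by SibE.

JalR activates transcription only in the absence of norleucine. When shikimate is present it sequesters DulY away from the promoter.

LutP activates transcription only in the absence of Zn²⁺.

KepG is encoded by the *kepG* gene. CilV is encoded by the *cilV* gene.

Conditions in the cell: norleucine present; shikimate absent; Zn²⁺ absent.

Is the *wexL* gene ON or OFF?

Norleucine is present, so JalR is inactive.
Shikimate is absent, so DulY is active.
Activator DulY is present, so *cilV* is transcribed.
So CilV is produced and active.
With repressor CilV bound, *vorT* is not transcribed.
So VorT is not produced.
Zn²⁺ is absent, so LutP is active.
No repressor is bound and LutP is active, so *kosJ* is transcribed.
So KosJ is produced and active.
With repressor KosJ bound, *sibE* is not transcribed.
So SibE is not produced.
With no repressor bound, *kepG* is transcribed.
So KepG is produced and active.
No repressor is bound and KepG is active, so *wexL* is transcribed.

ON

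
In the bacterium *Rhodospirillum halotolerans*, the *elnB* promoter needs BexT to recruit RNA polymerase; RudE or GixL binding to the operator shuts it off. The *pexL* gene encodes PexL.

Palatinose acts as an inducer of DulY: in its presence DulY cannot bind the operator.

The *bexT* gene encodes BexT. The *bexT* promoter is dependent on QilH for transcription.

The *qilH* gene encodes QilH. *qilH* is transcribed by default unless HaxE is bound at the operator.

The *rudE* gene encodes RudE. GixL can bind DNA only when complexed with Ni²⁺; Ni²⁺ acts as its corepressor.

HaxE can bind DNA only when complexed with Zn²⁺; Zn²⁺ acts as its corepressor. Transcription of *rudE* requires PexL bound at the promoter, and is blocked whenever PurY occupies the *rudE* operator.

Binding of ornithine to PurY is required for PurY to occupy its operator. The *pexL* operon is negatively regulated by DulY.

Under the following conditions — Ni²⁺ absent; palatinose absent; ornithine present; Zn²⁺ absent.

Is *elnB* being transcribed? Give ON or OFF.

ON

Ornithine is present, so PurY is active.
Palatinose is absent, so DulY is active.
With repressor DulY bound, *pexL* is not transcribed.
So PexL is not produced.
With repressor PurY bound, *rudE* is not transcribed.
So RudE is not produced.
Ni²⁺ is absent, so GixL is inactive.
Zn²⁺ is absent, so HaxE is inactive.
With no repressor bound, *qilH* is transcribed.
So QilH is produced and active.
No repressor is bound and QilH is active, so *bexT* is transcribed.
So BexT is produced and active.
No repressor is bound and BexT is active, so *elnB* is transcribed.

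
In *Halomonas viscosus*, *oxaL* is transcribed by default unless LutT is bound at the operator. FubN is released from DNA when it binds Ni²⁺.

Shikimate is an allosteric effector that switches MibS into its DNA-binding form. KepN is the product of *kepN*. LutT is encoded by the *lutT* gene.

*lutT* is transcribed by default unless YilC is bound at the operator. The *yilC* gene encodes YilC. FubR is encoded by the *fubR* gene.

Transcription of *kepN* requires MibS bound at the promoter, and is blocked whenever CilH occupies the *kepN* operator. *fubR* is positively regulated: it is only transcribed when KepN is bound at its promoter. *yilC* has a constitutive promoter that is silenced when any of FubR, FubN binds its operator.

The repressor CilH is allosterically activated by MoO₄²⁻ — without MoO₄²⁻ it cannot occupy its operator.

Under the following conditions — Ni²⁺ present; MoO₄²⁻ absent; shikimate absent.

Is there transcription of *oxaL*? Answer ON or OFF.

MoO₄²⁻ is absent, so CilH is inactive.
Shikimate is absent, so MibS is inactive.
Required activator MibS is absent, so *kepN* is not transcribed.
So KepN is not produced.
Required activator KepN is absent, so *fubR* is not transcribed.
So FubR is not produced.
Ni²⁺ is present, so FubN is inactive.
With no repressor bound, *yilC* is transcribed.
So YilC is produced and active.
With repressor YilC bound, *lutT* is not transcribed.
So LutT is not produced.
With no repressor bound, *oxaL* is transcribed.

ON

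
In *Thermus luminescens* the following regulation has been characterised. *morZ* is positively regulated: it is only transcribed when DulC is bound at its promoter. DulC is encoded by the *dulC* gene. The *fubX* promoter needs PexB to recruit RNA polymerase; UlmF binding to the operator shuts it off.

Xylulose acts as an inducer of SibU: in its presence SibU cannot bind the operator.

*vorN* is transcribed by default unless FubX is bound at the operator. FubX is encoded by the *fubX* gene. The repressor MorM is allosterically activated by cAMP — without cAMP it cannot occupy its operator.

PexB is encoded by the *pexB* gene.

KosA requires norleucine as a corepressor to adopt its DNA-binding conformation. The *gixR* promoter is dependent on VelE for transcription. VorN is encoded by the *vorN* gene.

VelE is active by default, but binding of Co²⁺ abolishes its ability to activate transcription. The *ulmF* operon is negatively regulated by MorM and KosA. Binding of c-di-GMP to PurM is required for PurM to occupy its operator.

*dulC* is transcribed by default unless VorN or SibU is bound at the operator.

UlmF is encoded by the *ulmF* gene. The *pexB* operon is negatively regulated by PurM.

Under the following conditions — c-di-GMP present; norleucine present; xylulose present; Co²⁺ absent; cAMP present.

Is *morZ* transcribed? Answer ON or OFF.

OFF

cAMP is present, so MorM is active.
Norleucine is present, so KosA is active.
With repressor MorM bound, *ulmF* is not transcribed.
So UlmF is not produced.
c-di-GMP is present, so PurM is active.
With repressor PurM bound, *pexB* is not transcribed.
So PexB is not produced.
Required activator PexB is absent, so *fubX* is not transcribed.
So FubX is not produced.
With no repressor bound, *vorN* is transcribed.
So VorN is produced and active.
Xylulose is present, so SibU is inactive.
With repressor VorN bound, *dulC* is not transcribed.
So DulC is not produced.
Required activator DulC is absent, so *morZ* is not transcribed.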